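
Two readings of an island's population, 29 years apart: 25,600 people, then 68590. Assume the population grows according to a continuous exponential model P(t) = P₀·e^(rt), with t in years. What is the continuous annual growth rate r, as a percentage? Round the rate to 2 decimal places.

68590 = 25600 · e^(r·29)
e^(29r) = 68590/25600 = 2.6793
r = ln(2.6793) / 29 = 0.98555 / 29

r ≈ 3.40% per year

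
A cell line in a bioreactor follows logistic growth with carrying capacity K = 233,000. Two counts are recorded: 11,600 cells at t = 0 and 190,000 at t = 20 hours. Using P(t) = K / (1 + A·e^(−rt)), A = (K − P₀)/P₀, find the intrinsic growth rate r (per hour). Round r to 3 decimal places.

A = (233000 − 11600)/11600 = 19.08621
190000 = 233000/(1 + 19.08621·e^(−r·20)) → e^(−20r) = (1.22632 − 1)/19.08621 = 0.011858
r = −ln(0.011858)/20 = 4.43479/20

r ≈ 0.222 per hour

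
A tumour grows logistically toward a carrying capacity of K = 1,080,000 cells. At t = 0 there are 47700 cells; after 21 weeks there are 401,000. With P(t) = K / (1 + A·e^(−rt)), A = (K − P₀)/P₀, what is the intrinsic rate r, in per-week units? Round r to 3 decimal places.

r ≈ 0.121 per week

A = (1080000 − 47700)/47700 = 21.64151
401000 = 1080000/(1 + 21.64151·e^(−r·21)) → e^(−21r) = (2.69327 − 1)/21.64151 = 0.078242
r = −ln(0.078242)/21 = 2.54795/21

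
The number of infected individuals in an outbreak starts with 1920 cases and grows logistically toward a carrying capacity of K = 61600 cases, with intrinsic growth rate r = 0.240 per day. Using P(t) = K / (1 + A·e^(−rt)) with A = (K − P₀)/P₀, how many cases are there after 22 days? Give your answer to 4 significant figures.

≈ 53,180 cases

A = (61600 − 1920)/1920 = 31.08333
P(22) = 61600 / (1 + 31.08333·e^(−0.24·22)) = 61600 / (1 + 31.08333·0.005092)
= 61600 / 1.15829 ≈ 53181.86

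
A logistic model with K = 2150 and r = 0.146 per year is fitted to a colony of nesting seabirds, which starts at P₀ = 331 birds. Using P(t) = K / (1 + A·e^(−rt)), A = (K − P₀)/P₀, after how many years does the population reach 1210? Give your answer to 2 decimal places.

A = (2150 − 331)/331 = 5.49547
1210 = 2150/(1 + 5.49547·e^(−0.146t)) → 1 + 5.49547·e^(−0.146t) = 1.77686
e^(−0.146t) = 0.141364 → t = ln(7.07395)/0.146 = 1.95642/0.146

t ≈ 13.40 years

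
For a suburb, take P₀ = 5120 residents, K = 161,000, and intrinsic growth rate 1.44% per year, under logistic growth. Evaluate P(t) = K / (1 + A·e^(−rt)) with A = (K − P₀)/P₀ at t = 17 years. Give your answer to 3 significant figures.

≈ 6,480 residents

A = (161000 − 5120)/5120 = 30.44531
P(17) = 161000 / (1 + 30.44531·e^(−0.0144·17)) = 161000 / (1 + 30.44531·0.782861)
= 161000 / 24.83445 ≈ 6482.93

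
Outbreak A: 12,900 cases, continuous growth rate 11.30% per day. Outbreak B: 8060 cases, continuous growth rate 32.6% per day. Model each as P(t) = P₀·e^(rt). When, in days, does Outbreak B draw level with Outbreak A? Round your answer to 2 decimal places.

t ≈ 2.21 days

12900·e^(0.113t) = 8060·e^(0.326t)
12900/8060 = e^((0.326 − 0.113)t) → ln(1.6005) = 0.213·t
t = 0.47031 / 0.213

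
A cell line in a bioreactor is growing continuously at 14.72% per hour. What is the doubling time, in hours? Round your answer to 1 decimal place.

doubling time = ln(2) / |r| = 0.69315 / 0.1472

doubling time ≈ 4.7 hours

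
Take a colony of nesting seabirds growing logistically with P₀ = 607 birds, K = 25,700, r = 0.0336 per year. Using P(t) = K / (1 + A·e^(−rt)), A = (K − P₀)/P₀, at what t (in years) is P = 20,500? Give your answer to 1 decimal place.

A = (25700 − 607)/607 = 41.33937
20500 = 25700/(1 + 41.33937·e^(−0.0336t)) → 1 + 41.33937·e^(−0.0336t) = 1.25366
e^(−0.0336t) = 0.006136 → t = ln(162.97253)/0.0336 = 5.09358/0.0336

t ≈ 151.6 years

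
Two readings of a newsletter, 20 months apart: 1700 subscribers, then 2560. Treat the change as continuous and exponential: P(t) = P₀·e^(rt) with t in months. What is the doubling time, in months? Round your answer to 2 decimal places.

doubling time ≈ 33.86 months

r = ln(2560/1700) / 20 = ln(1.50588) / 20 ≈ 0.020469 per month
doubling time = ln 2 / |r| = 0.69315 / 0.020469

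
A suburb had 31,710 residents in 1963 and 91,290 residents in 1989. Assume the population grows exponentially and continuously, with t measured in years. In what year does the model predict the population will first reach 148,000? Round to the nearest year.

r = ln(91290/31710) / 26 = 1.05741/26 ≈ 0.04067 per year
t = ln(148000/31710) / r = 1.54058/0.04067 ≈ 37.88 years after 1963

year 2001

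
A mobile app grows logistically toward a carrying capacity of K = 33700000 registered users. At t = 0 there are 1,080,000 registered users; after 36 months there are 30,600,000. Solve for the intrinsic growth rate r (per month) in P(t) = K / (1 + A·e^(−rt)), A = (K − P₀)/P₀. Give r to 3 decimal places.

A = (33700000 − 1080000)/1080000 = 30.2037
30600000 = 33700000/(1 + 30.2037·e^(−r·36)) → e^(−36r) = (1.10131 − 1)/30.2037 = 0.003354
r = −ln(0.003354)/36 = 5.69756/36

r ≈ 0.158 per month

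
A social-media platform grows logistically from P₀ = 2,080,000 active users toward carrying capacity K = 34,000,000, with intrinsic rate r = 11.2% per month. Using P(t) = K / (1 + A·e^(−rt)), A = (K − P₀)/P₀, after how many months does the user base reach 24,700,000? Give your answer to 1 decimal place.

A = (34000000 − 2080000)/2080000 = 15.34615
24700000 = 34000000/(1 + 15.34615·e^(−0.112t)) → 1 + 15.34615·e^(−0.112t) = 1.37652
e^(−0.112t) = 0.024535 → t = ln(40.75806)/0.112 = 3.70765/0.112

t ≈ 33.1 months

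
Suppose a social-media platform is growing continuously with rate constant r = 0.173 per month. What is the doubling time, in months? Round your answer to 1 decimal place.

doubling time = ln(2) / |r| = 0.69315 / 0.173

doubling time ≈ 4.0 months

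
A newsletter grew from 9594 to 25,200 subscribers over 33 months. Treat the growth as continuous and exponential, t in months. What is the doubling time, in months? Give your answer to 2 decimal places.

r = ln(25200/9594) / 33 = ln(2.62664) / 33 ≈ 0.029264 per month
doubling time = ln 2 / |r| = 0.69315 / 0.029264

doubling time ≈ 23.69 months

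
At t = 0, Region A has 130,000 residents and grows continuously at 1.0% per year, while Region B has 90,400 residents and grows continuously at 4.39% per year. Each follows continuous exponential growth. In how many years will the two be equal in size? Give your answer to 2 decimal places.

130000·e^(0.01t) = 90400·e^(0.0439t)
130000/90400 = e^((0.0439 − 0.01)t) → ln(1.43805) = 0.0339·t
t = 0.36329 / 0.0339

t ≈ 10.72 years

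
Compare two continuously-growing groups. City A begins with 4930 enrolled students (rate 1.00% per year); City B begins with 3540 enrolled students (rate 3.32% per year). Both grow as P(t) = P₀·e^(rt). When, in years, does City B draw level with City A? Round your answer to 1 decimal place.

t ≈ 14.3 years

4930·e^(0.01t) = 3540·e^(0.0332t)
4930/3540 = e^((0.0332 − 0.01)t) → ln(1.39266) = 0.0232·t
t = 0.33121 / 0.0232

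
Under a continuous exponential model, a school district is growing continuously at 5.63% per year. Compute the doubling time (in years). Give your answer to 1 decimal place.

doubling time = ln(2) / |r| = 0.69315 / 0.0563

doubling time ≈ 12.3 years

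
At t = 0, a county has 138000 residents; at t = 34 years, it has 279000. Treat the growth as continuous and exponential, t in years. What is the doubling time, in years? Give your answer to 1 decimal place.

r = ln(279000/138000) / 34 = ln(2.02174) / 34 ≈ 0.020705 per year
doubling time = ln 2 / |r| = 0.69315 / 0.020705

doubling time ≈ 33.5 years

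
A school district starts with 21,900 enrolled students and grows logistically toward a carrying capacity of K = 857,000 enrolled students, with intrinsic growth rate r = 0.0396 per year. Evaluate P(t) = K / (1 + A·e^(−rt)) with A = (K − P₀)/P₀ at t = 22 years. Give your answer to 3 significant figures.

A = (857000 − 21900)/21900 = 38.13242
P(22) = 857000 / (1 + 38.13242·e^(−0.0396·22)) = 857000 / (1 + 38.13242·0.418449)
= 857000 / 16.95648 ≈ 50541.16

≈ 50,500 enrolled students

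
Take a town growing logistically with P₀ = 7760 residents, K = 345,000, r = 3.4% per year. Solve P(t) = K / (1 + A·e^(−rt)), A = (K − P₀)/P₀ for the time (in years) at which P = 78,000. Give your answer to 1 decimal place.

t ≈ 74.7 years

A = (345000 − 7760)/7760 = 43.45876
78000 = 345000/(1 + 43.45876·e^(−0.034t)) → 1 + 43.45876·e^(−0.034t) = 4.42308
e^(−0.034t) = 0.078766 → t = ln(12.69582)/0.034 = 2.54127/0.034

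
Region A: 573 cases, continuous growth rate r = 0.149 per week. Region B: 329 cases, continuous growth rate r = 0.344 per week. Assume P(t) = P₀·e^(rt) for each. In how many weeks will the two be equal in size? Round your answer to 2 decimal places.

573·e^(0.149t) = 329·e^(0.344t)
573/329 = e^((0.344 − 0.149)t) → ln(1.74164) = 0.195·t
t = 0.55483 / 0.195

t ≈ 2.85 weeks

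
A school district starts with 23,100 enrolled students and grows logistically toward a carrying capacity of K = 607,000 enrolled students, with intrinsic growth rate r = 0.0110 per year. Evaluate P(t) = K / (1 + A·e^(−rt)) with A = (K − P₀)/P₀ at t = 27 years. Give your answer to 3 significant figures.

A = (607000 − 23100)/23100 = 25.27706
P(27) = 607000 / (1 + 25.27706·e^(−0.011·27)) = 607000 / (1 + 25.27706·0.743044)
= 607000 / 19.78197 ≈ 30684.51

≈ 30,700 enrolled students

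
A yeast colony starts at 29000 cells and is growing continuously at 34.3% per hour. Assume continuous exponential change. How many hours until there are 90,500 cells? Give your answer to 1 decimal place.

t ≈ 3.3 hours

90500 = 29000 · e^(0.343·t)
t = ln(90500/29000) / 0.343 = ln(3.12069) / 0.343 = 1.13805 / 0.343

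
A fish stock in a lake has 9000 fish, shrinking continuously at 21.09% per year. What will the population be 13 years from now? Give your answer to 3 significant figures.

P(13) = 9000 · e^(-0.2109·13) = 9000 · e^(-2.7417)
= 9000 · 0.06446 ≈ 580.15

≈ 580 fish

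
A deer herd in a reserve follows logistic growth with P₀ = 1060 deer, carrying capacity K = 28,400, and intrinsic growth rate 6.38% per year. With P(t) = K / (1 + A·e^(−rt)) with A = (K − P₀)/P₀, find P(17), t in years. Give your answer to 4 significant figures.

A = (28400 − 1060)/1060 = 25.79245
P(17) = 28400 / (1 + 25.79245·e^(−0.0638·17)) = 28400 / (1 + 25.79245·0.338037)
= 28400 / 9.7188 ≈ 2922.17

≈ 2,922 deer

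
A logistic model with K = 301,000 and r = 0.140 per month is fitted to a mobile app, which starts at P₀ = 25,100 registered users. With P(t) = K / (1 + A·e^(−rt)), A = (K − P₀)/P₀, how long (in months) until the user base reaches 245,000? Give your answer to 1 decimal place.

A = (301000 − 25100)/25100 = 10.99203
245000 = 301000/(1 + 10.99203·e^(−0.14t)) → 1 + 10.99203·e^(−0.14t) = 1.22857
e^(−0.14t) = 0.020794 → t = ln(48.09014)/0.14 = 3.87308/0.14

t ≈ 27.7 months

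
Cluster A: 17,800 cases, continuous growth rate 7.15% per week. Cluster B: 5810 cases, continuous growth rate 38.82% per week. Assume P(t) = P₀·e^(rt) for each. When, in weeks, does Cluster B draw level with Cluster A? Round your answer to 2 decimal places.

17800·e^(0.0715t) = 5810·e^(0.3882t)
17800/5810 = e^((0.3882 − 0.0715)t) → ln(3.06368) = 0.3167·t
t = 1.11962 / 0.3167

t ≈ 3.54 weeks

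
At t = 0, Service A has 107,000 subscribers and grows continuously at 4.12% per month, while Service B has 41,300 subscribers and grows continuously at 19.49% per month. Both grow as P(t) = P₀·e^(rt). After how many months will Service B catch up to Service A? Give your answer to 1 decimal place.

107000·e^(0.0412t) = 41300·e^(0.1949t)
107000/41300 = e^((0.1949 − 0.0412)t) → ln(2.5908) = 0.1537·t
t = 0.95197 / 0.1537

t ≈ 6.2 months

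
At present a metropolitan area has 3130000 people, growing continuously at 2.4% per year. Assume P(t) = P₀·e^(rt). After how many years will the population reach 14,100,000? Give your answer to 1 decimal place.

14100000 = 3130000 · e^(0.024·t)
t = ln(14100000/3130000) / 0.024 = ln(4.50479) / 0.024 = 1.50514 / 0.024

t ≈ 62.7 years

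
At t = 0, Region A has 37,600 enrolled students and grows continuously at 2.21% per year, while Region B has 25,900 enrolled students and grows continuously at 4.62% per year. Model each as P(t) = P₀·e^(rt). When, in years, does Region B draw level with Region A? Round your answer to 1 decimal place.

t ≈ 15.5 years

37600·e^(0.0221t) = 25900·e^(0.0462t)
37600/25900 = e^((0.0462 − 0.0221)t) → ln(1.45174) = 0.0241·t
t = 0.37276 / 0.0241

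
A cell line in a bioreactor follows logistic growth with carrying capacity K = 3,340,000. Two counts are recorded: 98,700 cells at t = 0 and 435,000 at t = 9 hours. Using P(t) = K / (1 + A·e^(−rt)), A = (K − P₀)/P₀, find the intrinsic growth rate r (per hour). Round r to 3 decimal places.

r ≈ 0.177 per hour

A = (3340000 − 98700)/98700 = 32.83992
435000 = 3340000/(1 + 32.83992·e^(−r·9)) → e^(−9r) = (7.67816 − 1)/32.83992 = 0.203355
r = −ln(0.203355)/9 = 1.5928/9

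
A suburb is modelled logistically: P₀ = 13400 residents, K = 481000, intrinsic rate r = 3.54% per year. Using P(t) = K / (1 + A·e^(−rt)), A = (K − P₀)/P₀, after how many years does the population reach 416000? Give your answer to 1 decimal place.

t ≈ 152.8 years

A = (481000 − 13400)/13400 = 34.89552
416000 = 481000/(1 + 34.89552·e^(−0.0354t)) → 1 + 34.89552·e^(−0.0354t) = 1.15625
e^(−0.0354t) = 0.004478 → t = ln(223.33134)/0.0354 = 5.40866/0.0354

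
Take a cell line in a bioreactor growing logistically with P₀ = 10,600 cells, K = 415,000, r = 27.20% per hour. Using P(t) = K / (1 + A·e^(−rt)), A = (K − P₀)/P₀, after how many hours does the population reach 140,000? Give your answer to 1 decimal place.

t ≈ 10.9 hours

A = (415000 − 10600)/10600 = 38.15094
140000 = 415000/(1 + 38.15094·e^(−0.272t)) → 1 + 38.15094·e^(−0.272t) = 2.96429
e^(−0.272t) = 0.051487 → t = ln(19.4223)/0.272 = 2.96642/0.272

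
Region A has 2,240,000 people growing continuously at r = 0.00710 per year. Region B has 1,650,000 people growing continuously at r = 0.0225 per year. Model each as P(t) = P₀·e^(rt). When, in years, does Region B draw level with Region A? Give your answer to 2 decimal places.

t ≈ 19.85 years

2240000·e^(0.0071t) = 1650000·e^(0.0225t)
2240000/1650000 = e^((0.0225 − 0.0071)t) → ln(1.35758) = 0.0154·t
t = 0.3057 / 0.0154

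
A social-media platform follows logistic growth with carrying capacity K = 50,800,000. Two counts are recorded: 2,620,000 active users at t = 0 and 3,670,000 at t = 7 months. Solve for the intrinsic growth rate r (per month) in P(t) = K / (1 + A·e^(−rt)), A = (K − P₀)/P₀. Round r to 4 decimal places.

A = (50800000 − 2620000)/2620000 = 18.38931
3670000 = 50800000/(1 + 18.38931·e^(−r·7)) → e^(−7r) = (13.84196 − 1)/18.38931 = 0.698338
r = −ln(0.698338)/7 = 0.35905/7

r ≈ 0.0513 per month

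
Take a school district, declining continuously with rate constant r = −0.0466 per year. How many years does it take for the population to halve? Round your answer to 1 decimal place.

half-life = ln(2) / |r| = 0.69315 / 0.0466

half-life ≈ 14.9 years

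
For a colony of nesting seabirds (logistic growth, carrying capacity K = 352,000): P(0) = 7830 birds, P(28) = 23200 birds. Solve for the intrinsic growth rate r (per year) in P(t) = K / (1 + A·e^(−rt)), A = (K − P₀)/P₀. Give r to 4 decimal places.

r ≈ 0.0404 per year

A = (352000 − 7830)/7830 = 43.9553
23200 = 352000/(1 + 43.9553·e^(−r·28)) → e^(−28r) = (15.17241 − 1)/43.9553 = 0.322428
r = −ln(0.322428)/28 = 1.13188/28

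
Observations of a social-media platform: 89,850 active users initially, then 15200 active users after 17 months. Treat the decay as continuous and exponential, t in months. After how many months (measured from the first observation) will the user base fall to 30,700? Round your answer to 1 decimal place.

r = ln(15200/89850) / 17 ≈ -0.10452 per month
t = ln(30700/89850) / r = -1.07388 / -0.10452 ≈ 10.274

t ≈ 10.3 months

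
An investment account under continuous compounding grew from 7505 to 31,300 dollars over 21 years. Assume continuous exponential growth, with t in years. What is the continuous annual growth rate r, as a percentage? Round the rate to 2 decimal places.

r ≈ 6.80% per year

31300 = 7505 · e^(r·21)
e^(21r) = 31300/7505 = 4.17055
r = ln(4.17055) / 21 = 1.42805 / 21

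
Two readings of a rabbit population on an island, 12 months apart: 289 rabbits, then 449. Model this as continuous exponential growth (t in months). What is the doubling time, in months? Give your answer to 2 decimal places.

doubling time ≈ 18.88 months

r = ln(449/289) / 12 = ln(1.55363) / 12 ≈ 0.036716 per month
doubling time = ln 2 / |r| = 0.69315 / 0.036716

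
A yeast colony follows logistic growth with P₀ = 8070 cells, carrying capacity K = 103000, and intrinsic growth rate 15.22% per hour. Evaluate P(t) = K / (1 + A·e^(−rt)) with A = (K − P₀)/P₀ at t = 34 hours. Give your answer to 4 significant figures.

≈ 96,570 cells

A = (103000 − 8070)/8070 = 11.76332
P(34) = 103000 / (1 + 11.76332·e^(−0.1522·34)) = 103000 / (1 + 11.76332·0.005657)
= 103000 / 1.06655 ≈ 96573.13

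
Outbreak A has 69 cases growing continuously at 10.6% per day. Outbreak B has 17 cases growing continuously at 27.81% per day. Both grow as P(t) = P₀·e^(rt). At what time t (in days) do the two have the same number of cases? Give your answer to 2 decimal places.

t ≈ 8.14 days

69·e^(0.106t) = 17·e^(0.2781t)
69/17 = e^((0.2781 − 0.106)t) → ln(4.05882) = 0.1721·t
t = 1.40089 / 0.1721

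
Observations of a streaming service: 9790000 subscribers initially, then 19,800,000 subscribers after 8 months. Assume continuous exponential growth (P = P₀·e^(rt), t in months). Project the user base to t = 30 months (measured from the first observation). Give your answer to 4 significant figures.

≈ 137,400,000 subscribers

r = ln(19800000/9790000) / 8 ≈ 0.08804 per month
P(30) = 9790000 · e^(0.08804·30) = 9790000 · 14.03005 ≈ 137354237.09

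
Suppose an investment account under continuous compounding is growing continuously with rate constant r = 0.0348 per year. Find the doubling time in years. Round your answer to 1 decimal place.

doubling time = ln(2) / |r| = 0.69315 / 0.0348

doubling time ≈ 19.9 years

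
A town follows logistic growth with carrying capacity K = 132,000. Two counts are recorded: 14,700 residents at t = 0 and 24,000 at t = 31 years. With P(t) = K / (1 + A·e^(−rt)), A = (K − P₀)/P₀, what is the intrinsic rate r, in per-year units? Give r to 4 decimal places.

A = (132000 − 14700)/14700 = 7.97959
24000 = 132000/(1 + 7.97959·e^(−r·31)) → e^(−31r) = (5.5 − 1)/7.97959 = 0.563939
r = −ln(0.563939)/31 = 0.57281/31

r ≈ 0.0185 per year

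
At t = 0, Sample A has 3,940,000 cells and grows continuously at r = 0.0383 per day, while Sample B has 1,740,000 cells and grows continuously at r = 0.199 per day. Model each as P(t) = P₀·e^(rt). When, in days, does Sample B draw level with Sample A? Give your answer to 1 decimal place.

3940000·e^(0.0383t) = 1740000·e^(0.199t)
3940000/1740000 = e^((0.199 − 0.0383)t) → ln(2.26437) = 0.1607·t
t = 0.8173 / 0.1607

t ≈ 5.1 days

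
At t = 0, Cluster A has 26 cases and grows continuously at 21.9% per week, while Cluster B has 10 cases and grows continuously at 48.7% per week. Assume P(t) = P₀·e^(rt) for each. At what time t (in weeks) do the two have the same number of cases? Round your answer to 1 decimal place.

t ≈ 3.6 weeks

26·e^(0.219t) = 10·e^(0.487t)
26/10 = e^((0.487 − 0.219)t) → ln(2.6) = 0.268·t
t = 0.95551 / 0.268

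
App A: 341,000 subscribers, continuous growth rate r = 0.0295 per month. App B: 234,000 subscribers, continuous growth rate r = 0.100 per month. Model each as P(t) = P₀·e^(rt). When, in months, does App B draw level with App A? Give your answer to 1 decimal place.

t ≈ 5.3 months

341000·e^(0.0295t) = 234000·e^(0.1t)
341000/234000 = e^((0.1 − 0.0295)t) → ln(1.45726) = 0.0705·t
t = 0.37656 / 0.0705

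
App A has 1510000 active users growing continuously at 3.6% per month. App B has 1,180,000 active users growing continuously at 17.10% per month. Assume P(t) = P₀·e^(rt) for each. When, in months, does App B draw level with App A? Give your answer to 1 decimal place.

t ≈ 1.8 months

1510000·e^(0.036t) = 1180000·e^(0.171t)
1510000/1180000 = e^((0.171 − 0.036)t) → ln(1.27966) = 0.135·t
t = 0.2466 / 0.135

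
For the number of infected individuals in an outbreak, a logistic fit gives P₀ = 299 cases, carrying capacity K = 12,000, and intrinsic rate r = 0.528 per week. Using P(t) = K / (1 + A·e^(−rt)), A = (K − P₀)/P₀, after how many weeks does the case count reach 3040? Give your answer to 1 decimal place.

t ≈ 4.9 weeks

A = (12000 − 299)/299 = 39.13378
3040 = 12000/(1 + 39.13378·e^(−0.528t)) → 1 + 39.13378·e^(−0.528t) = 3.94737
e^(−0.528t) = 0.075315 → t = ln(13.27753)/0.528 = 2.58607/0.528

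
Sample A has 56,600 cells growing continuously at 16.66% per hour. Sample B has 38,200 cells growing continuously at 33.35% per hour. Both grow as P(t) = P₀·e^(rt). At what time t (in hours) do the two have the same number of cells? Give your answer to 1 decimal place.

56600·e^(0.1666t) = 38200·e^(0.3335t)
56600/38200 = e^((0.3335 − 0.1666)t) → ln(1.48168) = 0.1669·t
t = 0.39317 / 0.1669

t ≈ 2.4 hours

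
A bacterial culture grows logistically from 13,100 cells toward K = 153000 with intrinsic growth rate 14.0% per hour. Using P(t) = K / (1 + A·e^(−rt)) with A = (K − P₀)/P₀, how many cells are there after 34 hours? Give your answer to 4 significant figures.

≈ 140,200 cells

A = (153000 − 13100)/13100 = 10.67939
P(34) = 153000 / (1 + 10.67939·e^(−0.14·34)) = 153000 / (1 + 10.67939·0.008566)
= 153000 / 1.09148 ≈ 140177.22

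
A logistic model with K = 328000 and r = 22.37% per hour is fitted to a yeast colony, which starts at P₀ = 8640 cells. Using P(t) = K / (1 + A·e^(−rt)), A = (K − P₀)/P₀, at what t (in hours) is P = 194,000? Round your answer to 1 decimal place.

A = (328000 − 8640)/8640 = 36.96296
194000 = 328000/(1 + 36.96296·e^(−0.2237t)) → 1 + 36.96296·e^(−0.2237t) = 1.69072
e^(−0.2237t) = 0.018687 → t = ln(53.51354)/0.2237 = 3.97993/0.2237

t ≈ 17.8 hours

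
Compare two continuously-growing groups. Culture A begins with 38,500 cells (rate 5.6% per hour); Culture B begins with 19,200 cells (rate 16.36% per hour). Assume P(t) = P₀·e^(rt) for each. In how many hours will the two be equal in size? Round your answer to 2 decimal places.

38500·e^(0.056t) = 19200·e^(0.1636t)
38500/19200 = e^((0.1636 − 0.056)t) → ln(2.00521) = 0.1076·t
t = 0.69575 / 0.1076

t ≈ 6.47 hours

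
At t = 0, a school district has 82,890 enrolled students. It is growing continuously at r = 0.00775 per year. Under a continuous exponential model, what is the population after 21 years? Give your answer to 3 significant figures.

P(21) = 82890 · e^(0.00775·21) = 82890 · e^(0.16275)
= 82890 · 1.17674 ≈ 97540.18

≈ 97,500 enrolled students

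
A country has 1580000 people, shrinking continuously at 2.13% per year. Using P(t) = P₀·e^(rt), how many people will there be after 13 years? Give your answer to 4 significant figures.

P(13) = 1580000 · e^(-0.0213·13) = 1580000 · e^(-0.2769)
= 1580000 · 0.75813 ≈ 1197845.88

≈ 1,198,000 people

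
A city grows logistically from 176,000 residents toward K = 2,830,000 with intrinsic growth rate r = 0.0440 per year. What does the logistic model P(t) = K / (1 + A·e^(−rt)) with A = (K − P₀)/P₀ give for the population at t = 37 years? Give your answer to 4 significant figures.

≈ 714,600 residents

A = (2830000 − 176000)/176000 = 15.07955
P(37) = 2830000 / (1 + 15.07955·e^(−0.044·37)) = 2830000 / (1 + 15.07955·0.196322)
= 2830000 / 3.96044 ≈ 714566.37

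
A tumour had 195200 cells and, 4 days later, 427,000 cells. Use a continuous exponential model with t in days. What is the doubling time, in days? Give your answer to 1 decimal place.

r = ln(427000/195200) / 4 = ln(2.1875) / 4 ≈ 0.19569 per day
doubling time = ln 2 / |r| = 0.69315 / 0.19569

doubling time ≈ 3.5 days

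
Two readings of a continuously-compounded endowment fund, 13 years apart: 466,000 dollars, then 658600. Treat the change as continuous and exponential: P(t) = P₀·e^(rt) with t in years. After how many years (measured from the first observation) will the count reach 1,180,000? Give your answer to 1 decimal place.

t ≈ 34.9 years

r = ln(658600/466000) / 13 ≈ 0.02661 per year
t = ln(1180000/466000) / r = 0.92908 / 0.02661 ≈ 34.915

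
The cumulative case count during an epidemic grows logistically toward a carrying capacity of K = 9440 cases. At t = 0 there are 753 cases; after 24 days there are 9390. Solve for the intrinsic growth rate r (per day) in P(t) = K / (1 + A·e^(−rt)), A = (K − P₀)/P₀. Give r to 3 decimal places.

r ≈ 0.320 per day

A = (9440 − 753)/753 = 11.53652
9390 = 9440/(1 + 11.53652·e^(−r·24)) → e^(−24r) = (1.00532 − 1)/11.53652 = 0.000462
r = −ln(0.000462)/24 = 7.6809/24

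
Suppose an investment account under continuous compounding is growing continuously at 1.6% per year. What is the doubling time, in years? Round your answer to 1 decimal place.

doubling time = ln(2) / |r| = 0.69315 / 0.016

doubling time ≈ 43.3 years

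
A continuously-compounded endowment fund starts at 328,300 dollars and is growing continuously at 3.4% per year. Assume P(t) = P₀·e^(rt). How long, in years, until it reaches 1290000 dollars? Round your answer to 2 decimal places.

1290000 = 328300 · e^(0.034·t)
t = ln(1290000/328300) / 0.034 = ln(3.92933) / 0.034 = 1.36847 / 0.034

t ≈ 40.25 years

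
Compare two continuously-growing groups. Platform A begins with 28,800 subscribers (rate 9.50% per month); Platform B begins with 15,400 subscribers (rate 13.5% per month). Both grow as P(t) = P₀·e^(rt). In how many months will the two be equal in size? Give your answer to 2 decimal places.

28800·e^(0.095t) = 15400·e^(0.135t)
28800/15400 = e^((0.135 − 0.095)t) → ln(1.87013) = 0.04·t
t = 0.62601 / 0.04

t ≈ 15.65 months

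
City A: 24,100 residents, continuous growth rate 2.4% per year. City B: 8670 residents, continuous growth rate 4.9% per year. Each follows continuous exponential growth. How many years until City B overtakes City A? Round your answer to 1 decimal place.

t ≈ 40.9 years

24100·e^(0.024t) = 8670·e^(0.049t)
24100/8670 = e^((0.049 − 0.024)t) → ln(2.7797) = 0.025·t
t = 1.02234 / 0.025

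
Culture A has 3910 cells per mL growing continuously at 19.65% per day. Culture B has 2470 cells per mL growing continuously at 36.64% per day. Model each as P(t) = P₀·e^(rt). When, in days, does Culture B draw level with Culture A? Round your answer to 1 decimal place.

3910·e^(0.1965t) = 2470·e^(0.3664t)
3910/2470 = e^((0.3664 − 0.1965)t) → ln(1.583) = 0.1699·t
t = 0.45932 / 0.1699

t ≈ 2.7 days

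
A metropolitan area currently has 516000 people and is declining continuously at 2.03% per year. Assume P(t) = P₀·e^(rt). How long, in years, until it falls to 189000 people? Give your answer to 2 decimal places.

t ≈ 49.48 years

189000 = 516000 · e^(-0.0203·t)
t = ln(189000/516000) / -0.0203 = ln(0.36628) / -0.0203 = -1.00436 / -0.0203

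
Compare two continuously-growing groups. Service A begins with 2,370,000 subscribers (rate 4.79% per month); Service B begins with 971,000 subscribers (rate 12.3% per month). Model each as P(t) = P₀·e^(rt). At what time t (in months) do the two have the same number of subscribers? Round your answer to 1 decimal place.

t ≈ 11.9 months

2370000·e^(0.0479t) = 971000·e^(0.123t)
2370000/971000 = e^((0.123 − 0.0479)t) → ln(2.44078) = 0.0751·t
t = 0.89232 / 0.0751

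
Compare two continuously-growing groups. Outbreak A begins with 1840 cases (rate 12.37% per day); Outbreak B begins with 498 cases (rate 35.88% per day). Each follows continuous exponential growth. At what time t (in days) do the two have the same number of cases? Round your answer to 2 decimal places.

t ≈ 5.56 days

1840·e^(0.1237t) = 498·e^(0.3588t)
1840/498 = e^((0.3588 − 0.1237)t) → ln(3.69478) = 0.2351·t
t = 1.30692 / 0.2351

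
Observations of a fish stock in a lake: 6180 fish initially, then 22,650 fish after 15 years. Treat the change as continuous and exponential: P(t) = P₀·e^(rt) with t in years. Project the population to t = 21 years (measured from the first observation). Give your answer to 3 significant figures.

r = ln(22650/6180) / 15 ≈ 0.086589 per year
P(21) = 6180 · e^(0.086589·21) = 6180 · 6.16186 ≈ 38080.28

≈ 38,100 fish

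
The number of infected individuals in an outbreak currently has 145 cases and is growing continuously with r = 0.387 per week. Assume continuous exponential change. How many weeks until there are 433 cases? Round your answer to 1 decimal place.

t ≈ 2.8 weeks

433 = 145 · e^(0.387·t)
t = ln(433/145) / 0.387 = ln(2.98621) / 0.387 = 1.094 / 0.387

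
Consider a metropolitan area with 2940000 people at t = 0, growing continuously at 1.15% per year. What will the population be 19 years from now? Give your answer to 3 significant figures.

P(19) = 2940000 · e^(0.0115·19) = 2940000 · e^(0.2185)
= 2940000 · 1.24421 ≈ 3657974.51

≈ 3,660,000 people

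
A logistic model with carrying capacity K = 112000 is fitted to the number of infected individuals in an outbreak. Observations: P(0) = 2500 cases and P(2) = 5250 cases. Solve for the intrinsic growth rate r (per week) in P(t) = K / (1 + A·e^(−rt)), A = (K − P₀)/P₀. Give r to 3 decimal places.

A = (112000 − 2500)/2500 = 43.8
5250 = 112000/(1 + 43.8·e^(−r·2)) → e^(−2r) = (21.33333 − 1)/43.8 = 0.464231
r = −ln(0.464231)/2 = 0.76737/2

r ≈ 0.384 per week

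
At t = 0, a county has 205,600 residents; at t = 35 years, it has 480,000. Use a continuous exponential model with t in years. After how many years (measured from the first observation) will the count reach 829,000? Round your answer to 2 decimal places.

r = ln(480000/205600) / 35 ≈ 0.024224 per year
t = ln(829000/205600) / r = 1.39429 / 0.024224 ≈ 57.557

t ≈ 57.56 years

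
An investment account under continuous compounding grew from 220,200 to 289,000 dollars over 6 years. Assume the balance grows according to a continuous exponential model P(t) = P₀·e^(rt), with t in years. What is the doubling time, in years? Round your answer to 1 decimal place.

doubling time ≈ 15.3 years

r = ln(289000/220200) / 6 = ln(1.31244) / 6 ≈ 0.045315 per year
doubling time = ln 2 / |r| = 0.69315 / 0.045315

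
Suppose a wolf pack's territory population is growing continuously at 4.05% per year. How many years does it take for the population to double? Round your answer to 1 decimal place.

doubling time = ln(2) / |r| = 0.69315 / 0.0405

doubling time ≈ 17.1 years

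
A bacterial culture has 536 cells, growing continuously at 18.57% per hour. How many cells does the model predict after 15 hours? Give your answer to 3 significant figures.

P(15) = 536 · e^(0.1857·15) = 536 · e^(2.7855)
= 536 · 16.20792 ≈ 8687.45

≈ 8,690 cells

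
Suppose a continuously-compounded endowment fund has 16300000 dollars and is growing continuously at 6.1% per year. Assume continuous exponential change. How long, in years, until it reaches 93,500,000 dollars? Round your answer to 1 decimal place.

t ≈ 28.6 years

93500000 = 16300000 · e^(0.061·t)
t = ln(93500000/16300000) / 0.061 = ln(5.7362) / 0.061 = 1.7468 / 0.061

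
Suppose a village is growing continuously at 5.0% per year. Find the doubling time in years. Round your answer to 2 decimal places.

doubling time ≈ 13.86 years

doubling time = ln(2) / |r| = 0.69315 / 0.05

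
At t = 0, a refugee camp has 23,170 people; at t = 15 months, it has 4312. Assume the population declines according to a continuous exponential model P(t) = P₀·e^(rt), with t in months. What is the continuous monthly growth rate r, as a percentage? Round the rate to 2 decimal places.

4312 = 23170 · e^(r·15)
e^(15r) = 4312/23170 = 0.1861
r = ln(0.1861) / 15 = -1.68146 / 15

r ≈ -11.21% per month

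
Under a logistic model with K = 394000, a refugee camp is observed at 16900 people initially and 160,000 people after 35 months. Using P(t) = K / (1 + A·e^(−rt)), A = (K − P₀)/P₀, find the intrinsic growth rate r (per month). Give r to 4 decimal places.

A = (394000 − 16900)/16900 = 22.31361
160000 = 394000/(1 + 22.31361·e^(−r·35)) → e^(−35r) = (2.4625 − 1)/22.31361 = 0.065543
r = −ln(0.065543)/35 = 2.72505/35

r ≈ 0.0779 per month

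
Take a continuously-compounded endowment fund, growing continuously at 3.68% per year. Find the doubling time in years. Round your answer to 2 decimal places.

doubling time = ln(2) / |r| = 0.69315 / 0.0368

doubling time ≈ 18.84 years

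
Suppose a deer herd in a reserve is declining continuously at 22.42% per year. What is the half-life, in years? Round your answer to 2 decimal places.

half-life ≈ 3.09 years

half-life = ln(2) / |r| = 0.69315 / 0.2242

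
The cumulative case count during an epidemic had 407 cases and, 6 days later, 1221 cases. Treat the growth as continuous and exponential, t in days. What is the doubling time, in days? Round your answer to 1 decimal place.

doubling time ≈ 3.8 days

r = ln(1221/407) / 6 = ln(3) / 6 ≈ 0.183102 per day
doubling time = ln 2 / |r| = 0.69315 / 0.183102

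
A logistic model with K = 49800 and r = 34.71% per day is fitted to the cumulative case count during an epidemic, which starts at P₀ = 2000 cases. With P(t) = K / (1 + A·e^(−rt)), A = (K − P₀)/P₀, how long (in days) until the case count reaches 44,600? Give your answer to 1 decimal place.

A = (49800 − 2000)/2000 = 23.9
44600 = 49800/(1 + 23.9·e^(−0.3471t)) → 1 + 23.9·e^(−0.3471t) = 1.11659
e^(−0.3471t) = 0.004878 → t = ln(204.98846)/0.3471 = 5.32295/0.3471

t ≈ 15.3 days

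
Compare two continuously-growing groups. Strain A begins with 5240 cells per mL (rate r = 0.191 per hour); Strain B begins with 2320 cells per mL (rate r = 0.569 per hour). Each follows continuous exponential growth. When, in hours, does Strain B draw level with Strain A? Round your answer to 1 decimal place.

5240·e^(0.191t) = 2320·e^(0.569t)
5240/2320 = e^((0.569 − 0.191)t) → ln(2.25862) = 0.378·t
t = 0.81475 / 0.378

t ≈ 2.2 hours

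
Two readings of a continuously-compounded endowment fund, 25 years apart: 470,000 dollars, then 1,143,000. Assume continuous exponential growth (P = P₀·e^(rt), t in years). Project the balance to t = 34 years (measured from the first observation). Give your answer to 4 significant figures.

r = ln(1143000/470000) / 25 ≈ 0.035547 per year
P(34) = 470000 · e^(0.035547·34) = 470000 · 3.3488 ≈ 1573938.09

≈ 1,574,000 dollars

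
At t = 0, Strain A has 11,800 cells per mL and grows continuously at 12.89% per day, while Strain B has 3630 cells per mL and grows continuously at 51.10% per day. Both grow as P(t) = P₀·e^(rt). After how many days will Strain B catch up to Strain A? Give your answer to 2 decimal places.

11800·e^(0.1289t) = 3630·e^(0.511t)
11800/3630 = e^((0.511 − 0.1289)t) → ln(3.25069) = 0.3821·t
t = 1.17887 / 0.3821

t ≈ 3.09 days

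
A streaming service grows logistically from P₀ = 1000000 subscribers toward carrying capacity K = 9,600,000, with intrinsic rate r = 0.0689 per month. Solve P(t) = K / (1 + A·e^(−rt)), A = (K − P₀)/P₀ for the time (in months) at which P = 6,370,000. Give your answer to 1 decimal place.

t ≈ 41.1 months

A = (9600000 − 1000000)/1000000 = 8.6
6370000 = 9600000/(1 + 8.6·e^(−0.0689t)) → 1 + 8.6·e^(−0.0689t) = 1.50706
e^(−0.0689t) = 0.058961 → t = ln(16.96037)/0.0689 = 2.83088/0.0689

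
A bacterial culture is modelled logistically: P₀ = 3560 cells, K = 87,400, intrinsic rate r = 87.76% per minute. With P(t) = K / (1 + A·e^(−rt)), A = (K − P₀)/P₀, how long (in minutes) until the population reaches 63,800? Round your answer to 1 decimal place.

t ≈ 4.7 minutes

A = (87400 − 3560)/3560 = 23.55056
63800 = 87400/(1 + 23.55056·e^(−0.8776t)) → 1 + 23.55056·e^(−0.8776t) = 1.36991
e^(−0.8776t) = 0.015707 → t = ln(63.66635)/0.8776 = 4.15366/0.8776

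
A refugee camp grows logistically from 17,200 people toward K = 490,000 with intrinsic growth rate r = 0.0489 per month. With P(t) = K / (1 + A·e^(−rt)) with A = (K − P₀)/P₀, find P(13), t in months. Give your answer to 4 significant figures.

≈ 31,500 people

A = (490000 − 17200)/17200 = 27.48837
P(13) = 490000 / (1 + 27.48837·e^(−0.0489·13)) = 490000 / (1 + 27.48837·0.529565)
= 490000 / 15.55687 ≈ 31497.34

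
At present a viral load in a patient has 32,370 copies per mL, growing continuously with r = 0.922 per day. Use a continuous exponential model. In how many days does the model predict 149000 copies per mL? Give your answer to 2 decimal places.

t ≈ 1.66 days

149000 = 32370 · e^(0.922·t)
t = ln(149000/32370) / 0.922 = ln(4.60303) / 0.922 = 1.52671 / 0.922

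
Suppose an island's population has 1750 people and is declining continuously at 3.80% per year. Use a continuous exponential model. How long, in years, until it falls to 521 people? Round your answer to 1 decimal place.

t ≈ 31.9 years

521 = 1750 · e^(-0.038·t)
t = ln(521/1750) / -0.038 = ln(0.29771) / -0.038 = -1.21162 / -0.038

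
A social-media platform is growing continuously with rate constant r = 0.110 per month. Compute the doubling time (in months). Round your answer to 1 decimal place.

doubling time ≈ 6.3 months

doubling time = ln(2) / |r| = 0.69315 / 0.11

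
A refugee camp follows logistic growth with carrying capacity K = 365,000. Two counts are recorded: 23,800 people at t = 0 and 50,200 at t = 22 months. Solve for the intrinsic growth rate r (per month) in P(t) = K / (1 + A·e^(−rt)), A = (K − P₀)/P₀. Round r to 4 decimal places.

A = (365000 − 23800)/23800 = 14.33613
50200 = 365000/(1 + 14.33613·e^(−r·22)) → e^(−22r) = (7.27092 − 1)/14.33613 = 0.43742
r = −ln(0.43742)/22 = 0.82686/22

r ≈ 0.0376 per month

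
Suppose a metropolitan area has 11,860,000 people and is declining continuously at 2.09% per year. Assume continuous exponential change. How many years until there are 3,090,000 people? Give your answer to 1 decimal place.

3090000 = 11860000 · e^(-0.0209·t)
t = ln(3090000/11860000) / -0.0209 = ln(0.26054) / -0.0209 = -1.345 / -0.0209

t ≈ 64.4 years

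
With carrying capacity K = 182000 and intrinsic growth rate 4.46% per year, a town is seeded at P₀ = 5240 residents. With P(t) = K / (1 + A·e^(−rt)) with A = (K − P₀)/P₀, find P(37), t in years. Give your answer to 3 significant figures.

A = (182000 − 5240)/5240 = 33.73282
P(37) = 182000 / (1 + 33.73282·e^(−0.0446·37)) = 182000 / (1 + 33.73282·0.192012)
= 182000 / 7.47709 ≈ 24341.02

≈ 24,300 residents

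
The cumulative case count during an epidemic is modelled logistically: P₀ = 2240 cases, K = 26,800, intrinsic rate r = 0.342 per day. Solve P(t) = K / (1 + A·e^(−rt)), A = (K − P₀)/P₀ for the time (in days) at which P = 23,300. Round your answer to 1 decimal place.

A = (26800 − 2240)/2240 = 10.96429
23300 = 26800/(1 + 10.96429·e^(−0.342t)) → 1 + 10.96429·e^(−0.342t) = 1.15021
e^(−0.342t) = 0.0137 → t = ln(72.99082)/0.342 = 4.29033/0.342

t ≈ 12.5 days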